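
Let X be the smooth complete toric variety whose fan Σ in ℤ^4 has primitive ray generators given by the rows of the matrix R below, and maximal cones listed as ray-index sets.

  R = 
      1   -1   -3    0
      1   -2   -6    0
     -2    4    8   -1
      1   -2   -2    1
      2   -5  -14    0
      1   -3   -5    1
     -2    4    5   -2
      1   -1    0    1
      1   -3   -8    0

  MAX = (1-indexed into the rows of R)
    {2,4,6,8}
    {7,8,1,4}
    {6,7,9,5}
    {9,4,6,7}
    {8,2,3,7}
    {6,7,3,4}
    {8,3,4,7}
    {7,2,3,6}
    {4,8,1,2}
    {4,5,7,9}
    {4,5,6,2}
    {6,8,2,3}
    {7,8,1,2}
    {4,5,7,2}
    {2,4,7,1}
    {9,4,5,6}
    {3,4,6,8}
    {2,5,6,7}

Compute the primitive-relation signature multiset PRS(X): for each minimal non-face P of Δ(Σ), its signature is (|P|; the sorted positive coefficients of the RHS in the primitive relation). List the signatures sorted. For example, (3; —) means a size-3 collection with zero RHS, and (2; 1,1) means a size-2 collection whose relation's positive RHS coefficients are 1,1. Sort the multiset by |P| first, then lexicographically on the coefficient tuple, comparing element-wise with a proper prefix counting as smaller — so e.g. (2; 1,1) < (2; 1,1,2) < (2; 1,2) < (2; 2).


14 collections generate NE(X_Σ); each relation:

  P={2,9}:  v_{2} + v_{9} = v_{5} — sig = (2; 1)
  P={1,3}:  v_{1} + v_{3} = v_{7} + v_{8} — sig = (2; 1,1)
  P={1,6}:  v_{1} + v_{6} = v_{2} + v_{4} — sig = (2; 1,1)
  P={3,9}:  v_{3} + v_{9} = v_{6} + v_{7} — sig = (2; 1,1)
  P={8,9}:  v_{8} + v_{9} = v_{2} + v_{4} — sig = (2; 1,1)
  P={3,5}:  v_{3} + v_{5} = v_{2} + v_{6} + v_{7} — sig = (2; 1,1,1)
  P={5,8}:  v_{5} + v_{8} = 2·v_{2} + v_{4} — sig = (2; 1,2)
  P={1,9}:  v_{1} + v_{9} = 2·v_{2} + 2·v_{4} + v_{7} — sig = (2; 1,2,2)
  P={1,5}:  v_{1} + v_{5} = 3·v_{2} + 2·v_{4} + v_{7} — sig = (2; 1,2,3)
  P={2,3,4}:  v_{2} + v_{3} + v_{4} = 0 — sig = (3; —)
  P={6,7,8}:  v_{6} + v_{7} + v_{8} = 0 — sig = (3; —)
  P={2,4,6,7}:  v_{2} + v_{4} + v_{6} + v_{7} = v_{9} — sig = (4; 1)
  P={2,4,7,8}:  v_{2} + v_{4} + v_{7} + v_{8} = v_{1} — sig = (4; 1)
  P={4,5,6,7}:  v_{4} + v_{5} + v_{6} + v_{7} = 2·v_{9} — sig = (4; 2)

Hence PRS(X_Σ) =
    (2; 1)
    (2; 1,1)
    (2; 1,1)
    (2; 1,1)
    (2; 1,1)
    (2; 1,1,1)
    (2; 1,2)
    (2; 1,2,2)
    (2; 1,2,3)
    (3; —)
    (3; —)
    (4; 1)
    (4; 1)
    (4; 2)


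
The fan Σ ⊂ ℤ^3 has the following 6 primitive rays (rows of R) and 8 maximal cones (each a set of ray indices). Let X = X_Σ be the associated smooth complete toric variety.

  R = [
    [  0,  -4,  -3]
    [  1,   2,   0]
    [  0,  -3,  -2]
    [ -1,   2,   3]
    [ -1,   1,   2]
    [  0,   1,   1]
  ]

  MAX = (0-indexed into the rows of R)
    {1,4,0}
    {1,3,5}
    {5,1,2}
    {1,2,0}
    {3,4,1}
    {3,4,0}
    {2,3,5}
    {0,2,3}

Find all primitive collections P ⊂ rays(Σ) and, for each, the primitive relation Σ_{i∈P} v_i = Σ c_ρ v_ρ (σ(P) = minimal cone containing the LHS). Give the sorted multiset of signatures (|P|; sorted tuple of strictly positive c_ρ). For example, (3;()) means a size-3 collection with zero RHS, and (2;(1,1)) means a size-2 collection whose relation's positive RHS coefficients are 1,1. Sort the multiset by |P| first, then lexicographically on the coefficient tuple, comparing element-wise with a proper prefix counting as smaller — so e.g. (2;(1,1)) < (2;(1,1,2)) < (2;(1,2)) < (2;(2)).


Δ(Σ) — 6 vertices, 5 min non-faces:

  {0,5}:  v_{0} + v_{5} = v_{2}  →  sig = (2;(1))
  {4,5}:  v_{4} + v_{5} = v_{3}  →  sig = (2;(1))
  {2,4}:  v_{2} + v_{4} = v_{0} + v_{3}  →  sig = (2;(1,1))
  {0,1,3}:  v_{0} + v_{1} + v_{3} = 0  →  sig = (3;())
  {1,2,3}:  v_{1} + v_{2} + v_{3} = v_{5}  →  sig = (3;(1))

Signatures (|P|; sorted positive RHS coefficients), sorted:
[(2;(1)), (2;(1)), (2;(1,1)), (3;()), (3;(1))]


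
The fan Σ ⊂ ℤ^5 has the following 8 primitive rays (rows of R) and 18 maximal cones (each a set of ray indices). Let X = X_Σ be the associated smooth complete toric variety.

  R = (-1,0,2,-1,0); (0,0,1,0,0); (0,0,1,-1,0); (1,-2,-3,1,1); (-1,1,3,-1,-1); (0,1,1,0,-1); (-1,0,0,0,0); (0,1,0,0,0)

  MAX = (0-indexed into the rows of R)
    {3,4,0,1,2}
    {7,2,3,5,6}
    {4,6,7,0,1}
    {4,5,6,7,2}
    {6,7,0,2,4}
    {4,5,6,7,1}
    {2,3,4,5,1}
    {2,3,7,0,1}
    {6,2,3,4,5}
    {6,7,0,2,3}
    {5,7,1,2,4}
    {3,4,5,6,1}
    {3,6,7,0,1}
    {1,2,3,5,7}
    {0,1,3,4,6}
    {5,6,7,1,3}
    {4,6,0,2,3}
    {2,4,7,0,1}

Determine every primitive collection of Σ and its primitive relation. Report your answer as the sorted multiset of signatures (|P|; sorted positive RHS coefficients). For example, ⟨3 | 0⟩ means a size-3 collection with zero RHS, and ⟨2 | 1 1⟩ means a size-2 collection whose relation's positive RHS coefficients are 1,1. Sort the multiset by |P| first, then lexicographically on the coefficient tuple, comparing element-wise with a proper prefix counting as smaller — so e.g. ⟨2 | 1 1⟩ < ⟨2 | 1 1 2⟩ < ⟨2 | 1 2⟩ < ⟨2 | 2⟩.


3 collections generate NE(X_Σ); each relation:

  • {0,5}:  v_{0} + v_{5} = v_{4} ; sig = ⟨2 | 1⟩
  • {3,4,7}:  v_{3} + v_{4} + v_{7} = 0 ; sig = ⟨3 | 0⟩
  • {1,2,6}:  v_{1} + v_{2} + v_{6} = v_{0} ; sig = ⟨3 | 1⟩

Signatures (|P|; sorted positive RHS coefficients), sorted:
[⟨2 | 1⟩, ⟨3 | 0⟩, ⟨3 | 1⟩]


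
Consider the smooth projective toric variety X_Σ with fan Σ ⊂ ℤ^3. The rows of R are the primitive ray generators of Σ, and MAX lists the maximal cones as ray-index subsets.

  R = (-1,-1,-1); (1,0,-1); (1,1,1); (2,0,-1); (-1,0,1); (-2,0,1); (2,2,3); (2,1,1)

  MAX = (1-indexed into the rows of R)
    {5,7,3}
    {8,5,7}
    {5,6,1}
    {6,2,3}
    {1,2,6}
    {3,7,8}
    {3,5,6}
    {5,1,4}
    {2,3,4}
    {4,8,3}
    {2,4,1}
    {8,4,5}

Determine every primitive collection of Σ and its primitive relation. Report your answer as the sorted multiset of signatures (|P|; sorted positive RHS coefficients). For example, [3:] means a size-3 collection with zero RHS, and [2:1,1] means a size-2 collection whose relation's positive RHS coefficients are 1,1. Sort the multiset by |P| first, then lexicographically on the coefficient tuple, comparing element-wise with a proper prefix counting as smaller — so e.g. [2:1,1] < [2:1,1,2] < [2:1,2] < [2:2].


Primitive collections (12):

  • {1,3}:  v_{1} + v_{3} = 0 ; sig = [2:]
  • {2,5}:  v_{2} + v_{5} = 0 ; sig = [2:]
  • {4,6}:  v_{4} + v_{6} = 0 ; sig = [2:]
  • {1,7}:  v_{1} + v_{7} = v_{5} + v_{8} ; sig = [2:1,1]
  • {1,8}:  v_{1} + v_{8} = v_{4} + v_{5} ; sig = [2:1,1]
  • {2,7}:  v_{2} + v_{7} = v_{3} + v_{8} ; sig = [2:1,1]
  • {2,8}:  v_{2} + v_{8} = v_{3} + v_{4} ; sig = [2:1,1]
  • {6,8}:  v_{6} + v_{8} = v_{3} + v_{5} ; sig = [2:1,1]
  • {4,7}:  v_{4} + v_{7} = 2·v_{8} ; sig = [2:2]
  • {6,7}:  v_{6} + v_{7} = 2·v_{3} + 2·v_{5} ; sig = [2:2,2]
  • {3,4,5}:  v_{3} + v_{4} + v_{5} = v_{8} ; sig = [3:1]
  • {3,5,8}:  v_{3} + v_{5} + v_{8} = v_{7} ; sig = [3:1]

Signatures (|P|; sorted positive RHS coefficients), sorted:
{ [2:] ×3,  [2:1,1] ×5,  [2:2],  [2:2,2],  [3:1] ×2 }


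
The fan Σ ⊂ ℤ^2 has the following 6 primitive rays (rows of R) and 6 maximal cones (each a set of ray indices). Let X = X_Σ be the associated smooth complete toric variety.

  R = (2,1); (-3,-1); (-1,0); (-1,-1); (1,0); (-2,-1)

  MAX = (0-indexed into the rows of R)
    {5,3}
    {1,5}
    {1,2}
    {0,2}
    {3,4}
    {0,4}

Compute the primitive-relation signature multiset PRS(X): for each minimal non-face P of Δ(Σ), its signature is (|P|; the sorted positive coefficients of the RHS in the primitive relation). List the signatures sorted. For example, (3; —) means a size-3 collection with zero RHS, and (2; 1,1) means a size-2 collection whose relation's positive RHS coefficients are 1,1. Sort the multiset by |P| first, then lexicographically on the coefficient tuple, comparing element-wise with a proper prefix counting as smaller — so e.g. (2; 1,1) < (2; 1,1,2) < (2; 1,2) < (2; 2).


|primitive collections| = 9. Relations:

  P = {0,5}:  v_{0} + v_{5} = 0 — sig = (2; —)
  P = {2,4}:  v_{2} + v_{4} = 0 — sig = (2; —)
  P = {0,1}:  v_{0} + v_{1} = v_{2} — sig = (2; 1)
  P = {0,3}:  v_{0} + v_{3} = v_{4} — sig = (2; 1)
  P = {1,4}:  v_{1} + v_{4} = v_{5} — sig = (2; 1)
  P = {2,3}:  v_{2} + v_{3} = v_{5} — sig = (2; 1)
  P = {2,5}:  v_{2} + v_{5} = v_{1} — sig = (2; 1)
  P = {4,5}:  v_{4} + v_{5} = v_{3} — sig = (2; 1)
  P = {1,3}:  v_{1} + v_{3} = 2·v_{5} — sig = (2; 2)

Signatures (|P|; sorted positive RHS coefficients), sorted:
{ (2; —) ×2,  (2; 1) ×6,  (2; 2) }


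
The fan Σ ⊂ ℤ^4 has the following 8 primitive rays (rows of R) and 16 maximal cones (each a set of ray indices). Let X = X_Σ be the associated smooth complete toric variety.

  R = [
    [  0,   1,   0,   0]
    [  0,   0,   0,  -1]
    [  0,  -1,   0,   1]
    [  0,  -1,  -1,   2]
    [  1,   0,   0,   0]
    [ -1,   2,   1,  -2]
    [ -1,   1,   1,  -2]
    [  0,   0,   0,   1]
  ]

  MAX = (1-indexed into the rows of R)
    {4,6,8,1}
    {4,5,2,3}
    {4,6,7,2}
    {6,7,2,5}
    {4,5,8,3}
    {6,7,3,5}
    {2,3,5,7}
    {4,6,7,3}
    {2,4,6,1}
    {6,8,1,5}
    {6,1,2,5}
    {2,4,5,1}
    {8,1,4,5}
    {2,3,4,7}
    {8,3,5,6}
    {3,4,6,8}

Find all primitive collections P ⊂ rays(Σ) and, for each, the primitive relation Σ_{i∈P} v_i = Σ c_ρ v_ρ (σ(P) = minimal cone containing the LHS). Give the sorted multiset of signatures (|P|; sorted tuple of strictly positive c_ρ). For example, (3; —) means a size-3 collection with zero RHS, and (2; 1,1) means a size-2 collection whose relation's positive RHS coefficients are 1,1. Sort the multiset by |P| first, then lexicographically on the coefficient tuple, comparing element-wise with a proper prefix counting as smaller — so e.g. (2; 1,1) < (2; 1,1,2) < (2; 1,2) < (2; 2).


Primitive collections (7):

  • {2,8}:  v_{2} + v_{8} = 0  so sig = (2; —)
  • {1,3}:  v_{1} + v_{3} = v_{8}  so sig = (2; 1)
  • {1,7}:  v_{1} + v_{7} = v_{6}  so sig = (2; 1)
  • {7,8}:  v_{7} + v_{8} = v_{3} + v_{6}  so sig = (2; 1,1)
  • {4,5,7}:  v_{4} + v_{5} + v_{7} = 0  so sig = (3; —)
  • {2,3,6}:  v_{2} + v_{3} + v_{6} = v_{7}  so sig = (3; 1)
  • {4,5,6}:  v_{4} + v_{5} + v_{6} = v_{1}  so sig = (3; 1)

so the primitive-relation signature multiset is
{ (2; —),  (2; 1) ×2,  (2; 1,1),  (3; —),  (3; 1) ×2 }


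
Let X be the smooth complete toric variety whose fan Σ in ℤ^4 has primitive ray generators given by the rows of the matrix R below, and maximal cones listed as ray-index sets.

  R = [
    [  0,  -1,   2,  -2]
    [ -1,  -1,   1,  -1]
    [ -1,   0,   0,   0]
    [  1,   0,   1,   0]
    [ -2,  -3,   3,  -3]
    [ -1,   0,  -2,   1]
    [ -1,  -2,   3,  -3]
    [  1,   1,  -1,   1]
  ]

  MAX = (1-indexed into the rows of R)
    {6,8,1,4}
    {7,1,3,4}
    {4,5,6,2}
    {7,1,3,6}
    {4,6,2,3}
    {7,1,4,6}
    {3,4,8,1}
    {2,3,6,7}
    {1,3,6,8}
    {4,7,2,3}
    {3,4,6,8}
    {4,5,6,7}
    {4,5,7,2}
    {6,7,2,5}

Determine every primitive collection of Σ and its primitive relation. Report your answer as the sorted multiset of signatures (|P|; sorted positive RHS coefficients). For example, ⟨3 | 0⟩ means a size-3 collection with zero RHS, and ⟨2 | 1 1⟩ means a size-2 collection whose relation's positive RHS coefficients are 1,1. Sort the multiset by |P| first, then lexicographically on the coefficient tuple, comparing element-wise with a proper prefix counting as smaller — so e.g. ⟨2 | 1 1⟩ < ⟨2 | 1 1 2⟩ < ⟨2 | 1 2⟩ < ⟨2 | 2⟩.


Σ has 9 primitive collections:

  P = {2,8}:  v_{2} + v_{8} = 0  ⇒ sig = ⟨2 | 0⟩
  P = {1,2}:  v_{1} + v_{2} = v_{7}  ⇒ sig = ⟨2 | 1⟩
  P = {7,8}:  v_{7} + v_{8} = v_{1}  ⇒ sig = ⟨2 | 1⟩
  P = {5,8}:  v_{5} + v_{8} = v_{4} + v_{6} + v_{7}  ⇒ sig = ⟨2 | 1 1 1⟩
  P = {1,5}:  v_{1} + v_{5} = v_{4} + v_{6} + 2·v_{7}  ⇒ sig = ⟨2 | 1 1 2⟩
  P = {3,5}:  v_{3} + v_{5} = 3·v_{2}  ⇒ sig = ⟨2 | 3⟩
  P = {1,3,4,6}:  v_{1} + v_{3} + v_{4} + v_{6} = v_{2}  ⇒ sig = ⟨4 | 1⟩
  P = {2,4,6,7}:  v_{2} + v_{4} + v_{6} + v_{7} = v_{5}  ⇒ sig = ⟨4 | 1⟩
  P = {3,4,6,7}:  v_{3} + v_{4} + v_{6} + v_{7} = 2·v_{2}  ⇒ sig = ⟨4 | 2⟩

so the primitive-relation signature multiset is
    ⟨2 | 0⟩
    ⟨2 | 1⟩
    ⟨2 | 1⟩
    ⟨2 | 1 1 1⟩
    ⟨2 | 1 1 2⟩
    ⟨2 | 3⟩
    ⟨4 | 1⟩
    ⟨4 | 1⟩
    ⟨4 | 2⟩


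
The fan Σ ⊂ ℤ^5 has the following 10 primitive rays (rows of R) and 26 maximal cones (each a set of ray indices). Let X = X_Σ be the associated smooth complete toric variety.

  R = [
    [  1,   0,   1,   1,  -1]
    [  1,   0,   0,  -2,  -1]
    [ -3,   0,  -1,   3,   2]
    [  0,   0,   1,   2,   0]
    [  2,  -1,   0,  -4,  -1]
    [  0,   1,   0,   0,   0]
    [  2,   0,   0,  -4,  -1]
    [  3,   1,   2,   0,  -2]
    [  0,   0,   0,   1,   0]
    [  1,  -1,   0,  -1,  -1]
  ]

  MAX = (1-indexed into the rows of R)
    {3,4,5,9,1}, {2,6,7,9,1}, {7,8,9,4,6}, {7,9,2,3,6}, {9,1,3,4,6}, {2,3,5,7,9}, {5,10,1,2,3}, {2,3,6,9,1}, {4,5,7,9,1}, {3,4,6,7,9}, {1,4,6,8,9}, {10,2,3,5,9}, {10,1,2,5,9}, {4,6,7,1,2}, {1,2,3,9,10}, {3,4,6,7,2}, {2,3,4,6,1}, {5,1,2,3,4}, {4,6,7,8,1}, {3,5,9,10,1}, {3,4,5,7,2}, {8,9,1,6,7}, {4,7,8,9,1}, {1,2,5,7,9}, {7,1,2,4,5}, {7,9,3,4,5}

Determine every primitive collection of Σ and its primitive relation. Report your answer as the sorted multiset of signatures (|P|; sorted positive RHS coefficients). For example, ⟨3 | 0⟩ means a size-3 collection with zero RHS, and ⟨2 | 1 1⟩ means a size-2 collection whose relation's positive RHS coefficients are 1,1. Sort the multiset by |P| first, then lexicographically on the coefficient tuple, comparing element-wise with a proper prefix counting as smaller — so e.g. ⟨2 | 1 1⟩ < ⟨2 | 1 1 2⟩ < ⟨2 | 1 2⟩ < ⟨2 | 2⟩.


Minimal non-faces — 12 found among 10 rays, 26 max cones:

  P = {5,6}:  v_{5} + v_{6} = v_{7}  so sig = ⟨2 | 1⟩
  P = {6,10}:  v_{6} + v_{10} = v_{2} + v_{9}  so sig = ⟨2 | 1 1⟩
  P = {3,8}:  v_{3} + v_{8} = v_{4} + v_{6} + v_{9}  so sig = ⟨2 | 1 1 1⟩
  P = {7,10}:  v_{7} + v_{10} = v_{2} + v_{5} + v_{9}  so sig = ⟨2 | 1 1 1⟩
  P = {5,8}:  v_{5} + v_{8} = v_{1} + v_{4} + 2·v_{7} + v_{9}  so sig = ⟨2 | 1 1 1 2⟩
  P = {2,8}:  v_{2} + v_{8} = 2·v_{1} + v_{6} + v_{7}  so sig = ⟨2 | 1 1 2⟩
  P = {4,10}:  v_{4} + v_{10} = 2·v_{1} + v_{3} + v_{5}  so sig = ⟨2 | 1 1 2⟩
  P = {8,10}:  v_{8} + v_{10} = 2·v_{1} + v_{7} + v_{9}  so sig = ⟨2 | 1 1 2⟩
  P = {1,3,7}:  v_{1} + v_{3} + v_{7} = 0  so sig = ⟨3 | 0⟩
  P = {2,4,9}:  v_{2} + v_{4} + v_{9} = v_{1}  so sig = ⟨3 | 1⟩
  P = {1,2,3,5,9}:  v_{1} + v_{2} + v_{3} + v_{5} + v_{9} = v_{10}  so sig = ⟨5 | 1⟩
  P = {1,4,6,7,9}:  v_{1} + v_{4} + v_{6} + v_{7} + v_{9} = v_{8}  so sig = ⟨5 | 1⟩

Signatures (|P|; sorted positive RHS coefficients), sorted:
    ⟨2 | 1⟩
    ⟨2 | 1 1⟩
    ⟨2 | 1 1 1⟩
    ⟨2 | 1 1 1⟩
    ⟨2 | 1 1 1 2⟩
    ⟨2 | 1 1 2⟩
    ⟨2 | 1 1 2⟩
    ⟨2 | 1 1 2⟩
    ⟨3 | 0⟩
    ⟨3 | 1⟩
    ⟨5 | 1⟩
    ⟨5 | 1⟩


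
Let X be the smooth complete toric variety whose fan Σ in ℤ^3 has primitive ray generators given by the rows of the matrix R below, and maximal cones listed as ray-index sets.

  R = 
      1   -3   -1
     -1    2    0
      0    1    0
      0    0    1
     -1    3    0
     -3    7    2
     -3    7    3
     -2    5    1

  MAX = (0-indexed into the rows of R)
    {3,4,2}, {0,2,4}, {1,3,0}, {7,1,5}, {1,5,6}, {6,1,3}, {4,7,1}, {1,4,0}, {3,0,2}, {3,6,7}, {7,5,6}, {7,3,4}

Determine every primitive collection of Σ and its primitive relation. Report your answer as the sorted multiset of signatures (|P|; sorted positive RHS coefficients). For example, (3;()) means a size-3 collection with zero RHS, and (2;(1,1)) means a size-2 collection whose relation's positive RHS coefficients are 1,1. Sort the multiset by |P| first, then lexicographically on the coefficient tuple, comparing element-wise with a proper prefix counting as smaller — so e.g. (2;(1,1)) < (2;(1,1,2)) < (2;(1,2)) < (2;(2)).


The 14 primitive collections of Σ (r=8, n=3):

  P = {0,7}:  v_{0} + v_{7} = v_{1}  →  sig = (2;(1))
  P = {1,2}:  v_{1} + v_{2} = v_{4}  →  sig = (2;(1))
  P = {3,5}:  v_{3} + v_{5} = v_{6}  →  sig = (2;(1))
  P = {2,5}:  v_{2} + v_{5} = v_{3} + v_{4} + v_{7}  →  sig = (2;(1,1,1))
  P = {2,6}:  v_{2} + v_{6} = 2·v_{3} + v_{4} + v_{7}  →  sig = (2;(1,1,2))
  P = {0,5}:  v_{0} + v_{5} = 2·v_{1} + v_{3}  →  sig = (2;(1,2))
  P = {2,7}:  v_{2} + v_{7} = v_{3} + 2·v_{4}  →  sig = (2;(1,2))
  P = {4,6}:  v_{4} + v_{6} = v_{3} + 2·v_{7}  →  sig = (2;(1,2))
  P = {4,5}:  v_{4} + v_{5} = 2·v_{7}  →  sig = (2;(2))
  P = {0,6}:  v_{0} + v_{6} = 2·v_{1} + 2·v_{3}  →  sig = (2;(2,2))
  P = {0,3,4}:  v_{0} + v_{3} + v_{4} = 0  →  sig = (3;())
  P = {1,3,4}:  v_{1} + v_{3} + v_{4} = v_{7}  →  sig = (3;(1))
  P = {1,3,7}:  v_{1} + v_{3} + v_{7} = v_{5}  →  sig = (3;(1))
  P = {1,6,7}:  v_{1} + v_{6} + v_{7} = 2·v_{5}  →  sig = (3;(2))

so the primitive-relation signature multiset is
[(2;(1)), (2;(1)), (2;(1)), (2;(1,1,1)), (2;(1,1,2)), (2;(1,2)), (2;(1,2)), (2;(1,2)), (2;(2)), (2;(2,2)), (3;()), (3;(1)), (3;(1)), (3;(2))]


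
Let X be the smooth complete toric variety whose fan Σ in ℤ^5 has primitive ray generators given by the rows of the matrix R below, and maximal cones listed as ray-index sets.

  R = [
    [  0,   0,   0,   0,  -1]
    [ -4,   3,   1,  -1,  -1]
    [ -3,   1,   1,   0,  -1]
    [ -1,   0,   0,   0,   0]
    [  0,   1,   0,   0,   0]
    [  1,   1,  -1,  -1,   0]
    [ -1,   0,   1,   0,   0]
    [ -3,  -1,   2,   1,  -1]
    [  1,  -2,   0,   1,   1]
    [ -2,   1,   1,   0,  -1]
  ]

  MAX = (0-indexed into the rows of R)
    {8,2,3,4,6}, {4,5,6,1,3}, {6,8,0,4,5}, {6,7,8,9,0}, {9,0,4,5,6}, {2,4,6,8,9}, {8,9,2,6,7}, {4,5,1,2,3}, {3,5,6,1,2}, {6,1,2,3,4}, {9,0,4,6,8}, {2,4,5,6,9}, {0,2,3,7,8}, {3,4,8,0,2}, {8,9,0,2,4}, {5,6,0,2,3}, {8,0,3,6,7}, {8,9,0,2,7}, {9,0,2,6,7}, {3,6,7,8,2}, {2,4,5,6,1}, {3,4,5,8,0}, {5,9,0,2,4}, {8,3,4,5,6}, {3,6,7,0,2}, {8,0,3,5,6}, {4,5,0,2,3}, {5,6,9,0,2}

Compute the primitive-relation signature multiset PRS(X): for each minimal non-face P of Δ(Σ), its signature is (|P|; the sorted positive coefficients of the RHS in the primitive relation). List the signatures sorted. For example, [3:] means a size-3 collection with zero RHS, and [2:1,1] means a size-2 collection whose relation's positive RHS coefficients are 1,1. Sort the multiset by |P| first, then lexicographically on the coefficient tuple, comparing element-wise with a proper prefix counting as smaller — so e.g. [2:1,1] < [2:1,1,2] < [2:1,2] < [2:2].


13 minimal non-faces of Δ(Σ) (on 10 rays):

  P = {3,9}:  v_{3} + v_{9} = v_{2}  →  sig = [2:1]
  P = {0,1}:  v_{0} + v_{1} = v_{2} + v_{5} + v_{9}  →  sig = [2:1,1,1]
  P = {5,7}:  v_{5} + v_{7} = v_{0} + v_{3} + v_{6}  →  sig = [2:1,1,1]
  P = {1,9}:  v_{1} + v_{9} = 2·v_{2} + v_{4} + v_{5} + v_{6}  →  sig = [2:1,1,1,2]
  P = {1,8}:  v_{1} + v_{8} = 2·v_{3} + v_{4} + v_{6}  →  sig = [2:1,1,2]
  P = {1,7}:  v_{1} + v_{7} = 2·v_{2} + v_{6}  →  sig = [2:1,2]
  P = {4,7}:  v_{4} + v_{7} = v_{8} + 2·v_{9}  →  sig = [2:1,2]
  P = {5,8,9}:  v_{5} + v_{8} + v_{9} = 0  →  sig = [3:]
  P = {2,5,8}:  v_{2} + v_{5} + v_{8} = v_{3}  →  sig = [3:1]
  P = {0,2,6,8}:  v_{0} + v_{2} + v_{6} + v_{8} = v_{7}  →  sig = [4:1]
  P = {0,3,4,6}:  v_{0} + v_{3} + v_{4} + v_{6} = v_{9}  →  sig = [4:1]
  P = {0,2,4,6}:  v_{0} + v_{2} + v_{4} + v_{6} = 2·v_{9}  →  sig = [4:2]
  P = {2,3,4,5,6}:  v_{2} + v_{3} + v_{4} + v_{5} + v_{6} = v_{1}  →  sig = [5:1]

Signatures (|P|; sorted positive RHS coefficients), sorted:
    |P|=2: 7 collections, coeffs (1), (1,1,1), (1,1,1), (1,1,1,2), (1,1,2), (1,2), (1,2)
    |P|=3: 2 collections, coeffs (), (1)
    |P|=4: 3 collections, coeffs (1), (1), (2)
    |P|=5: 1 collection, coeffs (1)


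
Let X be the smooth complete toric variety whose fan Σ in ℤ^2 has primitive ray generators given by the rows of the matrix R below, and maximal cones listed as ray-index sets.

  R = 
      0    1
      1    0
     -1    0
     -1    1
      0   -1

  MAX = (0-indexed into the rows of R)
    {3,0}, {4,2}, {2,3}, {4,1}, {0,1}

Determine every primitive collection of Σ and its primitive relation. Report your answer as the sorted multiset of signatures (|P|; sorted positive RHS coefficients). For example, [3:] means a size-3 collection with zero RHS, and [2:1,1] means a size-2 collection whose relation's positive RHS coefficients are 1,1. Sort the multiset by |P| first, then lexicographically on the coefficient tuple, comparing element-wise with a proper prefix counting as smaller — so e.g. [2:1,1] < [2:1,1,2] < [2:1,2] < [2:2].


5 collections generate NE(X_Σ); each relation:

  {0,4}:  v_{0} + v_{4} = 0  →  sig = [2:]
  {1,2}:  v_{1} + v_{2} = 0  →  sig = [2:]
  {0,2}:  v_{0} + v_{2} = v_{3}  →  sig = [2:1]
  {1,3}:  v_{1} + v_{3} = v_{0}  →  sig = [2:1]
  {3,4}:  v_{3} + v_{4} = v_{2}  →  sig = [2:1]

Hence PRS(X_Σ) =
[[2:], [2:], [2:1], [2:1], [2:1]]


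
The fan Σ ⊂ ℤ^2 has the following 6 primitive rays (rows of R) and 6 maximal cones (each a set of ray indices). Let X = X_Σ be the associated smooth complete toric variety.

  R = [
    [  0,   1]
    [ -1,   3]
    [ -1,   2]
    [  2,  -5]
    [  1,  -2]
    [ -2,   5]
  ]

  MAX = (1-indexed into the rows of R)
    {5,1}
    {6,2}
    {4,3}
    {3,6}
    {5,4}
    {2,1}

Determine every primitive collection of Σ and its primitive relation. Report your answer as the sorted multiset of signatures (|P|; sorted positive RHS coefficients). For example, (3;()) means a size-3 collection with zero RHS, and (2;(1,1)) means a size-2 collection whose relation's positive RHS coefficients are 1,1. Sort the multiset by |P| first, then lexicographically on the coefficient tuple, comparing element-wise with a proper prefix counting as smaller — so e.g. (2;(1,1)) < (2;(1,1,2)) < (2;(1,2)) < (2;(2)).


Primitive collections (9):

  • {3,5}:  v_{3} + v_{5} = 0  so sig = (2;())
  • {4,6}:  v_{4} + v_{6} = 0  so sig = (2;())
  • {1,3}:  v_{1} + v_{3} = v_{2}  so sig = (2;(1))
  • {2,3}:  v_{2} + v_{3} = v_{6}  so sig = (2;(1))
  • {2,4}:  v_{2} + v_{4} = v_{5}  so sig = (2;(1))
  • {2,5}:  v_{2} + v_{5} = v_{1}  so sig = (2;(1))
  • {5,6}:  v_{5} + v_{6} = v_{2}  so sig = (2;(1))
  • {1,4}:  v_{1} + v_{4} = 2·v_{5}  so sig = (2;(2))
  • {1,6}:  v_{1} + v_{6} = 2·v_{2}  so sig = (2;(2))

Hence PRS(X_Σ) =
    (2;())
    (2;())
    (2;(1))
    (2;(1))
    (2;(1))
    (2;(1))
    (2;(1))
    (2;(2))
    (2;(2))


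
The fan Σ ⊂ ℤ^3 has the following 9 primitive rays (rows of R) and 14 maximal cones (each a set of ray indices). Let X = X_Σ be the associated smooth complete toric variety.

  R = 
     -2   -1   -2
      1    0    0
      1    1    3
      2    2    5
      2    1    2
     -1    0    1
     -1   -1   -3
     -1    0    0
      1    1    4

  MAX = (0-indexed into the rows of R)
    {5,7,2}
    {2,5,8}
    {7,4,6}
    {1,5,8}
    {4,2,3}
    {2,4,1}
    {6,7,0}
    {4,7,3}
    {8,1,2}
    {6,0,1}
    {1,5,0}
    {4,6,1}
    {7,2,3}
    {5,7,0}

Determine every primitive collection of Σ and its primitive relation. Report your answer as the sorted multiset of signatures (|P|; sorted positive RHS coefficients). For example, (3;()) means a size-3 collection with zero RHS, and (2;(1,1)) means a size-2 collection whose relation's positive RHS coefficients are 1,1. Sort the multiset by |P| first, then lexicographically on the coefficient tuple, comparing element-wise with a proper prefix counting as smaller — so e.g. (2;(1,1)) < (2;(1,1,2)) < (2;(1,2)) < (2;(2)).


The 17 primitive collections of Σ (r=9, n=3):

  P={0,4}:  v_{0} + v_{4} = 0  →  sig = (2;())
  P={1,7}:  v_{1} + v_{7} = 0  →  sig = (2;())
  P={2,6}:  v_{2} + v_{6} = 0  →  sig = (2;())
  P={0,2}:  v_{0} + v_{2} = v_{5}  →  sig = (2;(1))
  P={4,5}:  v_{4} + v_{5} = v_{2}  →  sig = (2;(1))
  P={5,6}:  v_{5} + v_{6} = v_{0}  →  sig = (2;(1))
  P={0,3}:  v_{0} + v_{3} = v_{2} + v_{7}  →  sig = (2;(1,1))
  P={1,3}:  v_{1} + v_{3} = v_{2} + v_{4}  →  sig = (2;(1,1))
  P={3,6}:  v_{3} + v_{6} = v_{4} + v_{7}  →  sig = (2;(1,1))
  P={6,8}:  v_{6} + v_{8} = v_{1} + v_{5}  →  sig = (2;(1,1))
  P={7,8}:  v_{7} + v_{8} = v_{2} + v_{5}  →  sig = (2;(1,1))
  P={0,8}:  v_{0} + v_{8} = v_{1} + 2·v_{5}  →  sig = (2;(1,2))
  P={3,5}:  v_{3} + v_{5} = 2·v_{2} + v_{7}  →  sig = (2;(1,2))
  P={4,8}:  v_{4} + v_{8} = v_{1} + 2·v_{2}  →  sig = (2;(1,2))
  P={3,8}:  v_{3} + v_{8} = 3·v_{2}  →  sig = (2;(3))
  P={1,2,5}:  v_{1} + v_{2} + v_{5} = v_{8}  →  sig = (3;(1))
  P={2,4,7}:  v_{2} + v_{4} + v_{7} = v_{3}  →  sig = (3;(1))

Signatures (|P|; sorted positive RHS coefficients), sorted:
    |P|=2: 15 collections, coeffs (), (), (), (1), (1), (1), (1,1), (1,1), (1,1), (1,1), (1,1), (1,2), (1,2), (1,2), (3)
    |P|=3: 2 collections, coeffs (1), (1)


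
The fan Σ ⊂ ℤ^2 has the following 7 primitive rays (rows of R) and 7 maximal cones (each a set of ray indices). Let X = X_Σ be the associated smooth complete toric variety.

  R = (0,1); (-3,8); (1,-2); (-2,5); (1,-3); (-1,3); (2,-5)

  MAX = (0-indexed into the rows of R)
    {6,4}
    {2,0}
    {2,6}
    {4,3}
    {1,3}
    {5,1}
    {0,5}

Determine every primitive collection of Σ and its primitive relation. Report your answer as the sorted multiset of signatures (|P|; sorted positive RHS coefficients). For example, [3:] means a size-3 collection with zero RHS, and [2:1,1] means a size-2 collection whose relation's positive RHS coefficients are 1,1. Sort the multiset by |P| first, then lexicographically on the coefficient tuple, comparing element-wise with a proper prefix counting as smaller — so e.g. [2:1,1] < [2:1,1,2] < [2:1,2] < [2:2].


Σ has 14 primitive collections:

  {3,6}:  v_{3} + v_{6} = 0  ⟹  sig = [2:]
  {4,5}:  v_{4} + v_{5} = 0  ⟹  sig = [2:]
  {0,4}:  v_{0} + v_{4} = v_{2}  ⟹  sig = [2:1]
  {1,4}:  v_{1} + v_{4} = v_{3}  ⟹  sig = [2:1]
  {1,6}:  v_{1} + v_{6} = v_{5}  ⟹  sig = [2:1]
  {2,3}:  v_{2} + v_{3} = v_{5}  ⟹  sig = [2:1]
  {2,4}:  v_{2} + v_{4} = v_{6}  ⟹  sig = [2:1]
  {2,5}:  v_{2} + v_{5} = v_{0}  ⟹  sig = [2:1]
  {3,5}:  v_{3} + v_{5} = v_{1}  ⟹  sig = [2:1]
  {5,6}:  v_{5} + v_{6} = v_{2}  ⟹  sig = [2:1]
  {0,3}:  v_{0} + v_{3} = 2·v_{5}  ⟹  sig = [2:2]
  {0,6}:  v_{0} + v_{6} = 2·v_{2}  ⟹  sig = [2:2]
  {1,2}:  v_{1} + v_{2} = 2·v_{5}  ⟹  sig = [2:2]
  {0,1}:  v_{0} + v_{1} = 3·v_{5}  ⟹  sig = [2:3]

so the primitive-relation signature multiset is
[[2:], [2:], [2:1], [2:1], [2:1], [2:1], [2:1], [2:1], [2:1], [2:1], [2:2], [2:2], [2:2], [2:3]]


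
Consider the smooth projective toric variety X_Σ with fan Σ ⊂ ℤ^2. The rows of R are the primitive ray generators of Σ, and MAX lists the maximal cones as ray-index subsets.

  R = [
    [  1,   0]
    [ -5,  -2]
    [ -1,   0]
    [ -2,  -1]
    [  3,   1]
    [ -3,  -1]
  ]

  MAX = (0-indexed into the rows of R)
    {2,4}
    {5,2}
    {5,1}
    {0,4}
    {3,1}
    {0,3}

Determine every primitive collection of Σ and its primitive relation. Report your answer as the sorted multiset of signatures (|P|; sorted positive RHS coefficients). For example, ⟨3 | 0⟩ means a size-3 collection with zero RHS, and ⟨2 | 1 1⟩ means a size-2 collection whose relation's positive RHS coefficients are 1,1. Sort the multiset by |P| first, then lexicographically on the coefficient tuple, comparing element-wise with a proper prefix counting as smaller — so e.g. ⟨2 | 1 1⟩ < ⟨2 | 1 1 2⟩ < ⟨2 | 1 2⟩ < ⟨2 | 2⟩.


Minimal non-faces — 9 found among 6 rays, 6 max cones:

  {0,2}:  v_{0} + v_{2} = 0  so sig = ⟨2 | 0⟩
  {4,5}:  v_{4} + v_{5} = 0  so sig = ⟨2 | 0⟩
  {0,5}:  v_{0} + v_{5} = v_{3}  so sig = ⟨2 | 1⟩
  {1,4}:  v_{1} + v_{4} = v_{3}  so sig = ⟨2 | 1⟩
  {2,3}:  v_{2} + v_{3} = v_{5}  so sig = ⟨2 | 1⟩
  {3,4}:  v_{3} + v_{4} = v_{0}  so sig = ⟨2 | 1⟩
  {3,5}:  v_{3} + v_{5} = v_{1}  so sig = ⟨2 | 1⟩
  {0,1}:  v_{0} + v_{1} = 2·v_{3}  so sig = ⟨2 | 2⟩
  {1,2}:  v_{1} + v_{2} = 2·v_{5}  so sig = ⟨2 | 2⟩

Hence PRS(X_Σ) =
[⟨2 | 0⟩, ⟨2 | 0⟩, ⟨2 | 1⟩, ⟨2 | 1⟩, ⟨2 | 1⟩, ⟨2 | 1⟩, ⟨2 | 1⟩, ⟨2 | 2⟩, ⟨2 | 2⟩]


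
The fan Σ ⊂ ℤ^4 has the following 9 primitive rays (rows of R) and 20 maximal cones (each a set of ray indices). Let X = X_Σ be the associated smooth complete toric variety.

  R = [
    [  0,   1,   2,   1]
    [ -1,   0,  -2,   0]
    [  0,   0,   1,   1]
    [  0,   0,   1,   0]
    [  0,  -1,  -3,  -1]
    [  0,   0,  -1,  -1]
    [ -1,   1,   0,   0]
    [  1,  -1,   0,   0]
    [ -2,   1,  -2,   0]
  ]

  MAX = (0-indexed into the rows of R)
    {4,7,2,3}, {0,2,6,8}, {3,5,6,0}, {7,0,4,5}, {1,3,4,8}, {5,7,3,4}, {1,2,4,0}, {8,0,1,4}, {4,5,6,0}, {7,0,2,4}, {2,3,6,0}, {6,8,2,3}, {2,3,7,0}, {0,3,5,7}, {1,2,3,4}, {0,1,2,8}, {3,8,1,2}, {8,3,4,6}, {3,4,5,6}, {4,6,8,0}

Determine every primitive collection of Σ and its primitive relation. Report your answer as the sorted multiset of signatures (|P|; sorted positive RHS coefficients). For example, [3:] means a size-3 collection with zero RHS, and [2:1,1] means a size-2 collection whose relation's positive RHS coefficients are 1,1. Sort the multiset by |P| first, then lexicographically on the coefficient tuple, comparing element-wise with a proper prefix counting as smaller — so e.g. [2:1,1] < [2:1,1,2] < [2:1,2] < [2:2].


12 minimal non-faces of Δ(Σ) (on 9 rays):

  P={2,5}:  v_{2} + v_{5} = 0  ⇒ sig = [2:]
  P={6,7}:  v_{6} + v_{7} = 0  ⇒ sig = [2:]
  P={1,6}:  v_{1} + v_{6} = v_{8}  ⇒ sig = [2:1]
  P={7,8}:  v_{7} + v_{8} = v_{1}  ⇒ sig = [2:1]
  P={1,5}:  v_{1} + v_{5} = v_{4} + v_{6}  ⇒ sig = [2:1,1]
  P={1,7}:  v_{1} + v_{7} = v_{2} + v_{4}  ⇒ sig = [2:1,1]
  P={5,8}:  v_{5} + v_{8} = v_{4} + 2·v_{6}  ⇒ sig = [2:1,2]
  P={0,3,4}:  v_{0} + v_{3} + v_{4} = 0  ⇒ sig = [3:]
  P={2,4,6}:  v_{2} + v_{4} + v_{6} = v_{1}  ⇒ sig = [3:1]
  P={0,1,3}:  v_{0} + v_{1} + v_{3} = v_{2} + v_{6}  ⇒ sig = [3:1,1]
  P={0,3,8}:  v_{0} + v_{3} + v_{8} = v_{2} + 2·v_{6}  ⇒ sig = [3:1,2]
  P={2,4,8}:  v_{2} + v_{4} + v_{8} = 2·v_{1}  ⇒ sig = [3:2]

so the primitive-relation signature multiset is
    [2:]
    [2:]
    [2:1]
    [2:1]
    [2:1,1]
    [2:1,1]
    [2:1,2]
    [3:]
    [3:1]
    [3:1,1]
    [3:1,2]
    [3:2]


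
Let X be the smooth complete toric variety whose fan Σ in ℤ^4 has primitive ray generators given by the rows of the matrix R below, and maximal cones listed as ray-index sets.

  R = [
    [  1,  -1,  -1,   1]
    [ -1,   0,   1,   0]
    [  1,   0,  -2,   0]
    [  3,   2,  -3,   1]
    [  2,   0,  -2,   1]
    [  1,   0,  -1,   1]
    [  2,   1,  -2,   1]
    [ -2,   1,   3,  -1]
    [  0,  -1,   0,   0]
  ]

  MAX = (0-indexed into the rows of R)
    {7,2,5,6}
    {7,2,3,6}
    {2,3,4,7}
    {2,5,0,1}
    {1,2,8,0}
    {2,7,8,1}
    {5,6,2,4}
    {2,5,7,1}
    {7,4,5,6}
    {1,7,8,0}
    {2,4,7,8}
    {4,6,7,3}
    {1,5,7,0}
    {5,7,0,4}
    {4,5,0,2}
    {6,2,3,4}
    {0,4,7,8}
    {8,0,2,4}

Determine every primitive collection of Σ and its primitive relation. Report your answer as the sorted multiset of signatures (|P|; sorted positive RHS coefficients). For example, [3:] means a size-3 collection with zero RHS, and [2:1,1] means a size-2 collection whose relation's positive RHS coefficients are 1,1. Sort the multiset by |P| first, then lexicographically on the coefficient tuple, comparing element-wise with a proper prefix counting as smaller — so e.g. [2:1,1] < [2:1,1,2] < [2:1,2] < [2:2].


Minimal non-faces — 12 found among 9 rays, 18 max cones:

  P={1,4}:  v_{1} + v_{4} = v_{5} — sig = [2:1]
  P={5,8}:  v_{5} + v_{8} = v_{0} — sig = [2:1]
  P={6,8}:  v_{6} + v_{8} = v_{4} — sig = [2:1]
  P={0,3}:  v_{0} + v_{3} = v_{4} + v_{6} — sig = [2:1,1]
  P={0,6}:  v_{0} + v_{6} = v_{4} + v_{5} — sig = [2:1,1]
  P={1,3}:  v_{1} + v_{3} = v_{2} + v_{5} + v_{6} + v_{7} — sig = [2:1,1,1,1]
  P={1,6}:  v_{1} + v_{6} = v_{2} + 2·v_{5} + v_{7} — sig = [2:1,1,2]
  P={3,8}:  v_{3} + v_{8} = v_{2} + 2·v_{4} + v_{7} — sig = [2:1,1,2]
  P={3,5}:  v_{3} + v_{5} = 2·v_{6} — sig = [2:2]
  P={0,2,7}:  v_{0} + v_{2} + v_{7} = 0 — sig = [3:]
  P={2,4,5,7}:  v_{2} + v_{4} + v_{5} + v_{7} = v_{6} — sig = [4:1]
  P={2,4,6,7}:  v_{2} + v_{4} + v_{6} + v_{7} = v_{3} — sig = [4:1]

so the primitive-relation signature multiset is
{ [2:1] ×3,  [2:1,1] ×2,  [2:1,1,1,1],  [2:1,1,2] ×2,  [2:2],  [3:],  [4:1] ×2 }


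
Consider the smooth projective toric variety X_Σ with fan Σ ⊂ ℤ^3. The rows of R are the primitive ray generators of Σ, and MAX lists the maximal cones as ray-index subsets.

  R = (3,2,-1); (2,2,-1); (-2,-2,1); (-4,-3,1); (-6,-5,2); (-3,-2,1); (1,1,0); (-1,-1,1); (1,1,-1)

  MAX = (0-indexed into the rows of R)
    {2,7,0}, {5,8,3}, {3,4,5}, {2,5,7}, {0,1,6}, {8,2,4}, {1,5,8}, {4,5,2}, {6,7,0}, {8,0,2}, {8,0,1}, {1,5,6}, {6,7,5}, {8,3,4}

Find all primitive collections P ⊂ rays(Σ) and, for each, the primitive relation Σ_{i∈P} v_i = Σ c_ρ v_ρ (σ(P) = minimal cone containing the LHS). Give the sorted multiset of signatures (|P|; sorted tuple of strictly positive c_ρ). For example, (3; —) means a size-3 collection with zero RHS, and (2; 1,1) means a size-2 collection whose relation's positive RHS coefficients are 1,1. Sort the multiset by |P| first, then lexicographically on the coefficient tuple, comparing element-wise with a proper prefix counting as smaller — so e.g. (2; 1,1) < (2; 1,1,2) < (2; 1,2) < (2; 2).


Primitive collections (17):

  P={0,5}:  v_{0} + v_{5} = 0  →  sig = (2; —)
  P={1,2}:  v_{1} + v_{2} = 0  →  sig = (2; —)
  P={7,8}:  v_{7} + v_{8} = 0  →  sig = (2; —)
  P={1,4}:  v_{1} + v_{4} = v_{3}  →  sig = (2; 1)
  P={1,7}:  v_{1} + v_{7} = v_{6}  →  sig = (2; 1)
  P={2,3}:  v_{2} + v_{3} = v_{4}  →  sig = (2; 1)
  P={2,6}:  v_{2} + v_{6} = v_{7}  →  sig = (2; 1)
  P={3,6}:  v_{3} + v_{6} = v_{5}  →  sig = (2; 1)
  P={6,8}:  v_{6} + v_{8} = v_{1}  →  sig = (2; 1)
  P={0,3}:  v_{0} + v_{3} = v_{2} + v_{8}  →  sig = (2; 1,1)
  P={1,3}:  v_{1} + v_{3} = v_{5} + v_{8}  →  sig = (2; 1,1)
  P={3,7}:  v_{3} + v_{7} = v_{2} + v_{5}  →  sig = (2; 1,1)
  P={4,6}:  v_{4} + v_{6} = v_{2} + v_{5}  →  sig = (2; 1,1)
  P={0,4}:  v_{0} + v_{4} = 2·v_{2} + v_{8}  →  sig = (2; 1,2)
  P={4,7}:  v_{4} + v_{7} = 2·v_{2} + v_{5}  →  sig = (2; 1,2)
  P={2,5,8}:  v_{2} + v_{5} + v_{8} = v_{3}  →  sig = (3; 1)
  P={4,5,8}:  v_{4} + v_{5} + v_{8} = 2·v_{3}  →  sig = (3; 2)

Hence PRS(X_Σ) =
[(2; —), (2; —), (2; —), (2; 1), (2; 1), (2; 1), (2; 1), (2; 1), (2; 1), (2; 1,1), (2; 1,1), (2; 1,1), (2; 1,1), (2; 1,2), (2; 1,2), (3; 1), (3; 2)]


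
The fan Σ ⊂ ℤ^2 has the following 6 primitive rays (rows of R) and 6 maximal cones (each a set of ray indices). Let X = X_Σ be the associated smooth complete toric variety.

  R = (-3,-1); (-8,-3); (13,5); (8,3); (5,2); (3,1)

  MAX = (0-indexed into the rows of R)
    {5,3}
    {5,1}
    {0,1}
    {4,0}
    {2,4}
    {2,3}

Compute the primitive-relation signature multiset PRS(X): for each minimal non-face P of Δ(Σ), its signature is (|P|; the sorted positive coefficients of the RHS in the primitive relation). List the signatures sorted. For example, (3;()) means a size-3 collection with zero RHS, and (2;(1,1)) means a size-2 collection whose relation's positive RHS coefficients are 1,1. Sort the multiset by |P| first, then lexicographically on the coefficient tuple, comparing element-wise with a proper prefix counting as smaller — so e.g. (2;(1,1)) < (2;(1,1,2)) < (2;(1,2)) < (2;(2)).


9 minimal non-faces of Δ(Σ) (on 6 rays):

  P={0,5}:  v_{0} + v_{5} = 0 ; sig = (2;())
  P={1,3}:  v_{1} + v_{3} = 0 ; sig = (2;())
  P={0,3}:  v_{0} + v_{3} = v_{4} ; sig = (2;(1))
  P={1,2}:  v_{1} + v_{2} = v_{4} ; sig = (2;(1))
  P={1,4}:  v_{1} + v_{4} = v_{0} ; sig = (2;(1))
  P={3,4}:  v_{3} + v_{4} = v_{2} ; sig = (2;(1))
  P={4,5}:  v_{4} + v_{5} = v_{3} ; sig = (2;(1))
  P={0,2}:  v_{0} + v_{2} = 2·v_{4} ; sig = (2;(2))
  P={2,5}:  v_{2} + v_{5} = 2·v_{3} ; sig = (2;(2))

Sorted signature multiset PRS(X):
    (2;())
    (2;())
    (2;(1))
    (2;(1))
    (2;(1))
    (2;(1))
    (2;(1))
    (2;(2))
    (2;(2))


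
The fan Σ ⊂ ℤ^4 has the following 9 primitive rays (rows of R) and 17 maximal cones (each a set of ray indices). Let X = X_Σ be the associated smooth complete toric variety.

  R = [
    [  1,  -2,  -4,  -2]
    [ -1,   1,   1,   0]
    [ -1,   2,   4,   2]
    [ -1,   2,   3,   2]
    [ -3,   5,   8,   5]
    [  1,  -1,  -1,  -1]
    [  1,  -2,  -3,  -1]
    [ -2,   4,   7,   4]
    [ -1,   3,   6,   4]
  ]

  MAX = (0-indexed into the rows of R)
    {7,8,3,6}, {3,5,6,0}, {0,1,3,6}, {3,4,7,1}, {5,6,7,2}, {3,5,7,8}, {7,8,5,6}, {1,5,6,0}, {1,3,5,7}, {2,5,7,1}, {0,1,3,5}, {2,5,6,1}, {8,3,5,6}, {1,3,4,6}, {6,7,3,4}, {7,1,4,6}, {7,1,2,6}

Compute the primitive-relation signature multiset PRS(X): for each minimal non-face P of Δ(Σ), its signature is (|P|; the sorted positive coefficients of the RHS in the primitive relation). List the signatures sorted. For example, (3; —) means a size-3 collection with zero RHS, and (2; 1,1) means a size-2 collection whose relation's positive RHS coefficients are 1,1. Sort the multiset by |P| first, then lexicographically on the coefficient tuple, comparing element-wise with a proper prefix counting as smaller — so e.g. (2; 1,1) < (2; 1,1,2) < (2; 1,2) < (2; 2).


|primitive collections| = 14. Relations:

  P = {0,2}:  v_{0} + v_{2} = 0  ⇒ sig = (2; —)
  P = {0,7}:  v_{0} + v_{7} = v_{3}  ⇒ sig = (2; 1)
  P = {1,8}:  v_{1} + v_{8} = v_{7}  ⇒ sig = (2; 1)
  P = {2,3}:  v_{2} + v_{3} = v_{7}  ⇒ sig = (2; 1)
  P = {4,5}:  v_{4} + v_{5} = v_{7}  ⇒ sig = (2; 1)
  P = {0,4}:  v_{0} + v_{4} = v_{1} + 2·v_{3} + v_{6}  ⇒ sig = (2; 1,1,2)
  P = {0,8}:  v_{0} + v_{8} = 2·v_{3} + v_{5} + v_{6}  ⇒ sig = (2; 1,1,2)
  P = {2,4}:  v_{2} + v_{4} = v_{1} + v_{6} + 2·v_{7}  ⇒ sig = (2; 1,1,2)
  P = {2,8}:  v_{2} + v_{8} = v_{5} + v_{6} + 2·v_{7}  ⇒ sig = (2; 1,1,2)
  P = {4,8}:  v_{4} + v_{8} = v_{3} + v_{6} + 2·v_{7}  ⇒ sig = (2; 1,1,2)
  P = {1,3,5,6}:  v_{1} + v_{3} + v_{5} + v_{6} = 0  ⇒ sig = (4; —)
  P = {1,3,6,7}:  v_{1} + v_{3} + v_{6} + v_{7} = v_{4}  ⇒ sig = (4; 1)
  P = {1,5,6,7}:  v_{1} + v_{5} + v_{6} + v_{7} = v_{2}  ⇒ sig = (4; 1)
  P = {3,5,6,7}:  v_{3} + v_{5} + v_{6} + v_{7} = v_{8}  ⇒ sig = (4; 1)

Sorted signature multiset PRS(X):
    |P|=2: 10 collections, coeffs (), (1), (1), (1), (1), (1,1,2), (1,1,2), (1,1,2), (1,1,2), (1,1,2)
    |P|=4: 4 collections, coeffs (), (1), (1), (1)


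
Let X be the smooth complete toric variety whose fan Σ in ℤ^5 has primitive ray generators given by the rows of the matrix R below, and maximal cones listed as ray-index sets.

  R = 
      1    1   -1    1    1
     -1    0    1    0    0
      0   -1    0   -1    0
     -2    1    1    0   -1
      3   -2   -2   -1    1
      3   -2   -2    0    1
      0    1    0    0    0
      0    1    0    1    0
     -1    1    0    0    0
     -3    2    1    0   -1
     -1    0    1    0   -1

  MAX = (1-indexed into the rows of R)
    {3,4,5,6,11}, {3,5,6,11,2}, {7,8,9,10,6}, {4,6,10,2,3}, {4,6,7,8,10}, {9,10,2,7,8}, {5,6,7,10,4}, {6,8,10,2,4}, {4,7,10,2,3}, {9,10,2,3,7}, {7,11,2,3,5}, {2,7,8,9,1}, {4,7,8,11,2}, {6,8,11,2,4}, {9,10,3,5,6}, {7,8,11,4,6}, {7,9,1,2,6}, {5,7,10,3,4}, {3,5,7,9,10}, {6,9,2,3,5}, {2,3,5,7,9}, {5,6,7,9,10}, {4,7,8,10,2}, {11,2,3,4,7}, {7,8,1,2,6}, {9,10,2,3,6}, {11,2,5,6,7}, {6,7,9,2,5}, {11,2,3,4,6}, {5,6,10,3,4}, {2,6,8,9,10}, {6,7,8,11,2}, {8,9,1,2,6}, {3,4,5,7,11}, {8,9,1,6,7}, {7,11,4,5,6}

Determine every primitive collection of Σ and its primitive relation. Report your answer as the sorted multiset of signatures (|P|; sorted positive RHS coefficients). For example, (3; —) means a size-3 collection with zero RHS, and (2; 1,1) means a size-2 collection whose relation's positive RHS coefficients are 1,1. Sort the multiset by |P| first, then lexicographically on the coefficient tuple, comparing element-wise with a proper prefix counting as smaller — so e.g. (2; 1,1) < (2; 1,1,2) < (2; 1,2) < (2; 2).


Δ(Σ) — 11 vertices, 16 min non-faces:

  P = {3,8}:  v_{3} + v_{8} = 0  ⟹  sig = (2; —)
  P = {1,11}:  v_{1} + v_{11} = v_{8}  ⟹  sig = (2; 1)
  P = {4,9}:  v_{4} + v_{9} = v_{10}  ⟹  sig = (2; 1)
  P = {9,11}:  v_{9} + v_{11} = v_{4}  ⟹  sig = (2; 1)
  P = {1,4}:  v_{1} + v_{4} = v_{8} + v_{9}  ⟹  sig = (2; 1,1)
  P = {5,8}:  v_{5} + v_{8} = v_{6} + v_{7}  ⟹  sig = (2; 1,1)
  P = {1,3}:  v_{1} + v_{3} = v_{2} + v_{6} + v_{7} + v_{9}  ⟹  sig = (2; 1,1,1,1)
  P = {1,5}:  v_{1} + v_{5} = v_{2} + 2·v_{6} + 2·v_{7} + v_{9}  ⟹  sig = (2; 1,1,2,2)
  P = {1,10}:  v_{1} + v_{10} = v_{8} + 2·v_{9}  ⟹  sig = (2; 1,2)
  P = {10,11}:  v_{10} + v_{11} = 2·v_{4}  ⟹  sig = (2; 2)
  P = {2,4,5}:  v_{2} + v_{4} + v_{5} = v_{3}  ⟹  sig = (3; 1)
  P = {3,6,7}:  v_{3} + v_{6} + v_{7} = v_{5}  ⟹  sig = (3; 1)
  P = {2,5,10}:  v_{2} + v_{5} + v_{10} = v_{3} + v_{9}  ⟹  sig = (3; 1,1)
  P = {2,4,6,7}:  v_{2} + v_{4} + v_{6} + v_{7} = 0  ⟹  sig = (4; —)
  P = {2,6,7,10}:  v_{2} + v_{6} + v_{7} + v_{10} = v_{9}  ⟹  sig = (4; 1)
  P = {2,6,7,8,9}:  v_{2} + v_{6} + v_{7} + v_{8} + v_{9} = v_{1}  ⟹  sig = (5; 1)

Signatures (|P|; sorted positive RHS coefficients), sorted:
    (2; —)
    (2; 1)
    (2; 1)
    (2; 1)
    (2; 1,1)
    (2; 1,1)
    (2; 1,1,1,1)
    (2; 1,1,2,2)
    (2; 1,2)
    (2; 2)
    (3; 1)
    (3; 1)
    (3; 1,1)
    (4; —)
    (4; 1)
    (5; 1)
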